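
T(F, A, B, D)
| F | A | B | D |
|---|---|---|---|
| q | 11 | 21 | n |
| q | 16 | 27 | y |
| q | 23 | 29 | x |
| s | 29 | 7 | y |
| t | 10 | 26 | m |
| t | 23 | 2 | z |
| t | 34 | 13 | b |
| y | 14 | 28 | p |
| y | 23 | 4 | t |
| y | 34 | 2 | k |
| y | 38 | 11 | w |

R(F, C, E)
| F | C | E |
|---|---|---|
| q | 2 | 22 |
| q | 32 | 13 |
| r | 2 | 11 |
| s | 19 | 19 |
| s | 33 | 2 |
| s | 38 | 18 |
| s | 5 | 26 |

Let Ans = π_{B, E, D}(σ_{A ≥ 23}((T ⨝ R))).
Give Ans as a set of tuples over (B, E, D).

{(29, 13, x), (29, 22, x), (7, 18, y), (7, 19, y), (7, 2, y), (7, 26, y)}

Natural join on F: {(q, 11, 21, n, 2, 22), (q, 11, 21, n, 32, 13), (q, 16, 27, y, 2, 22), (q, 16, 27, y, 32, 13), (q, 23, 29, x, 2, 22), (q, 23, 29, x, 32, 13), (s, 29, 7, y, 19, 19), (s, 29, 7, y, 33, 2), (s, 29, 7, y, 38, 18), (s, 29, 7, y, 5, 26)}
σ[A ≥ 23]: keep tuples satisfying A ≥ 23 → {(q, 23, 29, x, 2, 22), (q, 23, 29, x, 32, 13), (s, 29, 7, y, 19, 19), (s, 29, 7, y, 33, 2), (s, 29, 7, y, 38, 18), (s, 29, 7, y, 5, 26)}
Projecting to B, E, D: {(29, 13, x), (29, 22, x), (7, 18, y), (7, 19, y), (7, 2, y), (7, 26, y)}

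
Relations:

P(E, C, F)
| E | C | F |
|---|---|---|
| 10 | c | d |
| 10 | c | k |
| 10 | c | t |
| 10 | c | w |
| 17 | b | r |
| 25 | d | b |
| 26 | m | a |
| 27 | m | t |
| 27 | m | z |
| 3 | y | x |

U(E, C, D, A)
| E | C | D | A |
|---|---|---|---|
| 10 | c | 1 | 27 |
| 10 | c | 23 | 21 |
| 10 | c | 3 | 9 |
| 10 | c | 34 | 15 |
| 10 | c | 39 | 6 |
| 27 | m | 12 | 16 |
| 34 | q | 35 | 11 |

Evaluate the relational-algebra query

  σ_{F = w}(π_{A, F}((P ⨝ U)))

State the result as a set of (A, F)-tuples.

Natural join on E, C: {(10, c, d, 1, 27), (10, c, d, 23, 21), (10, c, d, 3, 9), (10, c, d, 34, 15), (10, c, d, 39, 6), (10, c, k, 1, 27), (10, c, k, 23, 21), (10, c, k, 3, 9), (10, c, k, 34, 15), (10, c, k, 39, 6), (10, c, t, 1, 27), (10, c, t, 23, 21), (10, c, t, 3, 9), (10, c, t, 34, 15), (10, c, t, 39, 6), (10, c, w, 1, 27), (10, c, w, 23, 21), (10, c, w, 3, 9), (10, c, w, 34, 15), (10, c, w, 39, 6), (27, m, t, 12, 16), (27, m, z, 12, 16)}
Keep only column(s) A, F: {(15, d), (15, k), (15, t), (15, w), (16, t), (16, z), (21, d), (21, k), (21, t), (21, w), (27, d), (27, k), (27, t), (27, w), (6, d), (6, k), (6, t), (6, w), (9, d), (9, k), (9, t), (9, w)}
Selection F = w: {(15, w), (21, w), (27, w), (6, w), (9, w)}

{(15, w), (21, w), (27, w), (6, w), (9, w)}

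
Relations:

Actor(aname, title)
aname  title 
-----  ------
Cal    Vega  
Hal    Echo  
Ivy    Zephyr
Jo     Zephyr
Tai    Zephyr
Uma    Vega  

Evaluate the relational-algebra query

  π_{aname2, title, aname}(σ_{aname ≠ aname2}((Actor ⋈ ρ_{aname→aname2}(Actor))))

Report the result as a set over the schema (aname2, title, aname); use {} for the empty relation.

ρ[aname→aname2]: schema becomes (aname2, title); tuples unchanged.
Natural join on title: {(Cal, Vega, Cal), (Cal, Vega, Uma), (Hal, Echo, Hal), (Ivy, Zephyr, Ivy), (Ivy, Zephyr, Jo), (Ivy, Zephyr, Tai), (Jo, Zephyr, Ivy), (Jo, Zephyr, Jo), (Jo, Zephyr, Tai), (Tai, Zephyr, Ivy), (Tai, Zephyr, Jo), (Tai, Zephyr, Tai), (Uma, Vega, Cal), (Uma, Vega, Uma)}
σ[aname ≠ aname2]: keep tuples satisfying aname ≠ aname2 → {(Cal, Vega, Uma), (Ivy, Zephyr, Jo), (Ivy, Zephyr, Tai), (Jo, Zephyr, Ivy), (Jo, Zephyr, Tai), (Tai, Zephyr, Ivy), (Tai, Zephyr, Jo), (Uma, Vega, Cal)}
Projecting to aname2, title, aname: {(Cal, Vega, Uma), (Ivy, Zephyr, Jo), (Ivy, Zephyr, Tai), (Jo, Zephyr, Ivy), (Jo, Zephyr, Tai), (Tai, Zephyr, Ivy), (Tai, Zephyr, Jo), (Uma, Vega, Cal)}

{(Cal, Vega, Uma), (Ivy, Zephyr, Jo), (Ivy, Zephyr, Tai), (Jo, Zephyr, Ivy), (Jo, Zephyr, Tai), (Tai, Zephyr, Ivy), (Tai, Zephyr, Jo), (Uma, Vega, Cal)}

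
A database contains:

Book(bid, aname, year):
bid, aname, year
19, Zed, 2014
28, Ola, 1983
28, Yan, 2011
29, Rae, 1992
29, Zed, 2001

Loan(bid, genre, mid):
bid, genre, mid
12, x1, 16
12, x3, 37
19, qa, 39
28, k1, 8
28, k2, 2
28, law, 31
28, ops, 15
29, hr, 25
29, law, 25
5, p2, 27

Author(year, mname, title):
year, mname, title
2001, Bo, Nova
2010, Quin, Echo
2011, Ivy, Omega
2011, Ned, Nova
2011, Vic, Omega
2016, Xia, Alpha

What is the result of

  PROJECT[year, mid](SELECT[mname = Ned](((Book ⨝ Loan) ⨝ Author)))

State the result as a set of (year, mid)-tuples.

Book ⋈ Loan (natural join on bid): {(19, Zed, 2014, qa, 39), (28, Ola, 1983, k1, 8), (28, Ola, 1983, k2, 2), (28, Ola, 1983, law, 31), (28, Ola, 1983, ops, 15), (28, Yan, 2011, k1, 8), (28, Yan, 2011, k2, 2), (28, Yan, 2011, law, 31), (28, Yan, 2011, ops, 15), (29, Rae, 1992, hr, 25), (29, Rae, 1992, law, 25), (29, Zed, 2001, hr, 25), (29, Zed, 2001, law, 25)}
(Book ⨝ Loan) ⋈ Author (natural join on year): {(28, Yan, 2011, k1, 8, Ivy, Omega), (28, Yan, 2011, k1, 8, Ned, Nova), (28, Yan, 2011, k1, 8, Vic, Omega), (28, Yan, 2011, k2, 2, Ivy, Omega), (28, Yan, 2011, k2, 2, Ned, Nova), (28, Yan, 2011, k2, 2, Vic, Omega), (28, Yan, 2011, law, 31, Ivy, Omega), (28, Yan, 2011, law, 31, Ned, Nova), (28, Yan, 2011, law, 31, Vic, Omega), (28, Yan, 2011, ops, 15, Ivy, Omega), (28, Yan, 2011, ops, 15, Ned, Nova), (28, Yan, 2011, ops, 15, Vic, Omega), (29, Zed, 2001, hr, 25, Bo, Nova), (29, Zed, 2001, law, 25, Bo, Nova)}
σ[mname = Ned]: keep tuples satisfying mname = Ned → {(28, Yan, 2011, k1, 8, Ned, Nova), (28, Yan, 2011, k2, 2, Ned, Nova), (28, Yan, 2011, law, 31, Ned, Nova), (28, Yan, 2011, ops, 15, Ned, Nova)}
Keep only column(s) year, mid: {(2011, 15), (2011, 2), (2011, 31), (2011, 8)}

{(2011, 15), (2011, 2), (2011, 31), (2011, 8)}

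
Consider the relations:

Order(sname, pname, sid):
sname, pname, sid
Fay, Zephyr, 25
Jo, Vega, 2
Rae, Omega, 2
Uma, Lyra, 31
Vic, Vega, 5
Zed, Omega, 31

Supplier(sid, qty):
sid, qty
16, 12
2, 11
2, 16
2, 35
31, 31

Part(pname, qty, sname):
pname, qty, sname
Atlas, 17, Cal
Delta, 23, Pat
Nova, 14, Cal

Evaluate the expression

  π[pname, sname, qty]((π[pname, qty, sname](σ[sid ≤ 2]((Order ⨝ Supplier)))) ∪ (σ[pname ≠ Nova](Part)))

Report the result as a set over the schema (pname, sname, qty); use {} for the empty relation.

{(Atlas, Cal, 17), (Delta, Pat, 23), (Omega, Rae, 11), (Omega, Rae, 16), (Omega, Rae, 35), (Vega, Jo, 11), (Vega, Jo, 16), (Vega, Jo, 35)}

Order ⋈ Supplier (natural join on sid): {(Jo, Vega, 2, 11), (Jo, Vega, 2, 16), (Jo, Vega, 2, 35), (Rae, Omega, 2, 11), (Rae, Omega, 2, 16), (Rae, Omega, 2, 35), (Uma, Lyra, 31, 31), (Zed, Omega, 31, 31)}
Apply σ_{sid ≤ 2}; surviving tuples: {(Jo, Vega, 2, 11), (Jo, Vega, 2, 16), (Jo, Vega, 2, 35), (Rae, Omega, 2, 11), (Rae, Omega, 2, 16), (Rae, Omega, 2, 35)}
π[pname, qty, sname]: project onto (pname, qty, sname) → {(Omega, 11, Rae), (Omega, 16, Rae), (Omega, 35, Rae), (Vega, 11, Jo), (Vega, 16, Jo), (Vega, 35, Jo)}
Apply σ_{pname ≠ Nova}; surviving tuples: {(Atlas, 17, Cal), (Delta, 23, Pat)}
Set union of the two operands is {(Atlas, 17, Cal), (Delta, 23, Pat), (Omega, 11, Rae), (Omega, 16, Rae), (Omega, 35, Rae), (Vega, 11, Jo), (Vega, 16, Jo), (Vega, 35, Jo)}.
π[pname, sname, qty]: project onto (pname, sname, qty) → {(Atlas, Cal, 17), (Delta, Pat, 23), (Omega, Rae, 11), (Omega, Rae, 16), (Omega, Rae, 35), (Vega, Jo, 11), (Vega, Jo, 16), (Vega, Jo, 35)}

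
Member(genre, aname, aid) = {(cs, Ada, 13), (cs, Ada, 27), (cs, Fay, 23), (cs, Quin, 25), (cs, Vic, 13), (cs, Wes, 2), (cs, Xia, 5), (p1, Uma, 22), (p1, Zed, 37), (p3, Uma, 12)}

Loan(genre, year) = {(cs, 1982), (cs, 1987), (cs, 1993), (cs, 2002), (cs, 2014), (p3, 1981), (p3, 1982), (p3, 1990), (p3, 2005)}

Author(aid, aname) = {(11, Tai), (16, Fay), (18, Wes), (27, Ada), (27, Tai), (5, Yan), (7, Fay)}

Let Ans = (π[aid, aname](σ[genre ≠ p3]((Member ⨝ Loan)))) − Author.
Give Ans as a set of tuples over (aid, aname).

{(13, Ada), (13, Vic), (2, Wes), (23, Fay), (25, Quin), (5, Xia)}

Natural join on genre: {(cs, Ada, 13, 1982), (cs, Ada, 13, 1987), (cs, Ada, 13, 1993), (cs, Ada, 13, 2002), (cs, Ada, 13, 2014), (cs, Ada, 27, 1982), (cs, Ada, 27, 1987), (cs, Ada, 27, 1993), (cs, Ada, 27, 2002), (cs, Ada, 27, 2014), (cs, Fay, 23, 1982), (cs, Fay, 23, 1987), (cs, Fay, 23, 1993), (cs, Fay, 23, 2002), (cs, Fay, 23, 2014), (cs, Quin, 25, 1982), (cs, Quin, 25, 1987), (cs, Quin, 25, 1993), (cs, Quin, 25, 2002), (cs, Quin, 25, 2014), (cs, Vic, 13, 1982), (cs, Vic, 13, 1987), (cs, Vic, 13, 1993), (cs, Vic, 13, 2002), (cs, Vic, 13, 2014), (cs, Wes, 2, 1982), (cs, Wes, 2, 1987), (cs, Wes, 2, 1993), (cs, Wes, 2, 2002), (cs, Wes, 2, 2014), (cs, Xia, 5, 1982), (cs, Xia, 5, 1987), (cs, Xia, 5, 1993), (cs, Xia, 5, 2002), (cs, Xia, 5, 2014), (p3, Uma, 12, 1981), (p3, Uma, 12, 1982), (p3, Uma, 12, 1990), (p3, Uma, 12, 2005)}
σ[genre ≠ p3]: keep tuples satisfying genre ≠ p3 → {(cs, Ada, 13, 1982), (cs, Ada, 13, 1987), (cs, Ada, 13, 1993), (cs, Ada, 13, 2002), (cs, Ada, 13, 2014), (cs, Ada, 27, 1982), (cs, Ada, 27, 1987), (cs, Ada, 27, 1993), (cs, Ada, 27, 2002), (cs, Ada, 27, 2014), (cs, Fay, 23, 1982), (cs, Fay, 23, 1987), (cs, Fay, 23, 1993), (cs, Fay, 23, 2002), (cs, Fay, 23, 2014), (cs, Quin, 25, 1982), (cs, Quin, 25, 1987), (cs, Quin, 25, 1993), (cs, Quin, 25, 2002), (cs, Quin, 25, 2014), (cs, Vic, 13, 1982), (cs, Vic, 13, 1987), (cs, Vic, 13, 1993), (cs, Vic, 13, 2002), (cs, Vic, 13, 2014), (cs, Wes, 2, 1982), (cs, Wes, 2, 1987), (cs, Wes, 2, 1993), (cs, Wes, 2, 2002), (cs, Wes, 2, 2014), (cs, Xia, 5, 1982), (cs, Xia, 5, 1987), (cs, Xia, 5, 1993), (cs, Xia, 5, 2002), (cs, Xia, 5, 2014)}
Keep only column(s) aid, aname (28 duplicate(s) eliminated): {(13, Ada), (13, Vic), (2, Wes), (23, Fay), (25, Quin), (27, Ada), (5, Xia)}
Taking the difference: {(13, Ada), (13, Vic), (2, Wes), (23, Fay), (25, Quin), (5, Xia)}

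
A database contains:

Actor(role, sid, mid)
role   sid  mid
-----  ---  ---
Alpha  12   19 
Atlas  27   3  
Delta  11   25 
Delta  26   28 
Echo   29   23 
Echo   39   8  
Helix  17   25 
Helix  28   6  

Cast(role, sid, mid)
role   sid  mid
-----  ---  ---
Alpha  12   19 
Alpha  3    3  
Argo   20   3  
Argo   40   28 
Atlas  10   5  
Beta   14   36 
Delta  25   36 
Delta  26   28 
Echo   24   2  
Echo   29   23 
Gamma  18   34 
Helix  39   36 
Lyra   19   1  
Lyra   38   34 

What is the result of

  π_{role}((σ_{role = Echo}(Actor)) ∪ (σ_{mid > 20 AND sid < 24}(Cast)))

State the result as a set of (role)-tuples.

Apply σ_{role = Echo}; surviving tuples: {(Echo, 29, 23), (Echo, 39, 8)}
Apply σ_{mid > 20 AND sid < 24}; surviving tuples: {(Beta, 14, 36), (Gamma, 18, 34)}
Taking the union: {(Beta, 14, 36), (Echo, 29, 23), (Echo, 39, 8), (Gamma, 18, 34)}
π[role]: project onto (role) (1 duplicate(s) eliminated) → {Beta, Echo, Gamma}

{Beta, Echo, Gamma}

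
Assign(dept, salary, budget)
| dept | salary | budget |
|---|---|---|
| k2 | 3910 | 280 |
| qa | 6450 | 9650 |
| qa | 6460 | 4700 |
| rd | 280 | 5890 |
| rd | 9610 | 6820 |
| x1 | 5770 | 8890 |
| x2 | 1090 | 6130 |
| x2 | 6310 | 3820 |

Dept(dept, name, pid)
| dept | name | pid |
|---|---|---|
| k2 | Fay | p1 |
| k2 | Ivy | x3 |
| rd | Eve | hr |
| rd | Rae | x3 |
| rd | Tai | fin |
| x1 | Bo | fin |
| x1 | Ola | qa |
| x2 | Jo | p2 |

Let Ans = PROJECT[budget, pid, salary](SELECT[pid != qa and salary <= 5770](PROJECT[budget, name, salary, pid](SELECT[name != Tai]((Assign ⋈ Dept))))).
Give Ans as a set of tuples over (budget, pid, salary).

{(280, p1, 3910), (280, x3, 3910), (5890, hr, 280), (5890, x3, 280), (6130, p2, 1090), (8890, fin, 5770)}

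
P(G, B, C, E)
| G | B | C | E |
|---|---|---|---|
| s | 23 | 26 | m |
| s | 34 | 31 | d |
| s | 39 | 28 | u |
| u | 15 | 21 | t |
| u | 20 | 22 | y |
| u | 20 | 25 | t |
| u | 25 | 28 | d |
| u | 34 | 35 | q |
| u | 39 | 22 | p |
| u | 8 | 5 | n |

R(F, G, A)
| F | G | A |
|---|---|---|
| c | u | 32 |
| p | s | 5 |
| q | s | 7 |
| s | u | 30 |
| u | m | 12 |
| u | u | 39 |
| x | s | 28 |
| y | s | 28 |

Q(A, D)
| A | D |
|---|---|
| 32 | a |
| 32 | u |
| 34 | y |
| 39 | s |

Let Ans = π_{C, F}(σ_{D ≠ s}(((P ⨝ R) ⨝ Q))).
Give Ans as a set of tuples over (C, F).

Joining P and R on G yields {(s, 23, 26, m, p, 5), (s, 23, 26, m, q, 7), (s, 23, 26, m, x, 28), (s, 23, 26, m, y, 28), (s, 34, 31, d, p, 5), (s, 34, 31, d, q, 7), (s, 34, 31, d, x, 28), (s, 34, 31, d, y, 28), (s, 39, 28, u, p, 5), (s, 39, 28, u, q, 7), (s, 39, 28, u, x, 28), (s, 39, 28, u, y, 28), (u, 15, 21, t, c, 32), (u, 15, 21, t, s, 30), (u, 15, 21, t, u, 39), (u, 20, 22, y, c, 32), (u, 20, 22, y, s, 30), (u, 20, 22, y, u, 39), (u, 20, 25, t, c, 32), (u, 20, 25, t, s, 30), (u, 20, 25, t, u, 39), (u, 25, 28, d, c, 32), (u, 25, 28, d, s, 30), (u, 25, 28, d, u, 39), (u, 34, 35, q, c, 32), (u, 34, 35, q, s, 30), (u, 34, 35, q, u, 39), (u, 39, 22, p, c, 32), (u, 39, 22, p, s, 30), (u, 39, 22, p, u, 39), (u, 8, 5, n, c, 32), (u, 8, 5, n, s, 30), (u, 8, 5, n, u, 39)}.
Joining (P ⨝ R) and Q on A yields {(u, 15, 21, t, c, 32, a), (u, 15, 21, t, c, 32, u), (u, 15, 21, t, u, 39, s), (u, 20, 22, y, c, 32, a), (u, 20, 22, y, c, 32, u), (u, 20, 22, y, u, 39, s), (u, 20, 25, t, c, 32, a), (u, 20, 25, t, c, 32, u), (u, 20, 25, t, u, 39, s), (u, 25, 28, d, c, 32, a), (u, 25, 28, d, c, 32, u), (u, 25, 28, d, u, 39, s), (u, 34, 35, q, c, 32, a), (u, 34, 35, q, c, 32, u), (u, 34, 35, q, u, 39, s), (u, 39, 22, p, c, 32, a), (u, 39, 22, p, c, 32, u), (u, 39, 22, p, u, 39, s), (u, 8, 5, n, c, 32, a), (u, 8, 5, n, c, 32, u), (u, 8, 5, n, u, 39, s)}.
σ[D ≠ s]: keep tuples satisfying D ≠ s → {(u, 15, 21, t, c, 32, a), (u, 15, 21, t, c, 32, u), (u, 20, 22, y, c, 32, a), (u, 20, 22, y, c, 32, u), (u, 20, 25, t, c, 32, a), (u, 20, 25, t, c, 32, u), (u, 25, 28, d, c, 32, a), (u, 25, 28, d, c, 32, u), (u, 34, 35, q, c, 32, a), (u, 34, 35, q, c, 32, u), (u, 39, 22, p, c, 32, a), (u, 39, 22, p, c, 32, u), (u, 8, 5, n, c, 32, a), (u, 8, 5, n, c, 32, u)}
π[C, F]: project onto (C, F) (8 duplicate(s) eliminated) → {(21, c), (22, c), (25, c), (28, c), (35, c), (5, c)}

{(21, c), (22, c), (25, c), (28, c), (35, c), (5, c)}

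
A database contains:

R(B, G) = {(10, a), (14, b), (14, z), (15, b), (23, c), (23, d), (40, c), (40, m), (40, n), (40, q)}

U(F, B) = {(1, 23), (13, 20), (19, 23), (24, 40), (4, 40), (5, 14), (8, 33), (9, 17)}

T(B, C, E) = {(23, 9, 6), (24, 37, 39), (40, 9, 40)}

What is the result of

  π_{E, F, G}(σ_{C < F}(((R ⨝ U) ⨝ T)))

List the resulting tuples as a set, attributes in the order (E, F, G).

{(40, 24, c), (40, 24, m), (40, 24, n), (40, 24, q), (6, 19, c), (6, 19, d)}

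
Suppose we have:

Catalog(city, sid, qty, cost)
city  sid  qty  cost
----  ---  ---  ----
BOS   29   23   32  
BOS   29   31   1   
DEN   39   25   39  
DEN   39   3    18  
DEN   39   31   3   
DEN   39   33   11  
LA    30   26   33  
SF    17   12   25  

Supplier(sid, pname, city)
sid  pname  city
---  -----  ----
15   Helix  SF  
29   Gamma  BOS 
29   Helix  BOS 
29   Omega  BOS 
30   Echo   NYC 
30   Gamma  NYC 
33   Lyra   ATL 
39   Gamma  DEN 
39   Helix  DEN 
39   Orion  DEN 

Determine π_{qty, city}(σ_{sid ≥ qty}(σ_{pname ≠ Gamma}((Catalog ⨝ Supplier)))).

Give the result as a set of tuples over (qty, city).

Natural join on city, sid: {(BOS, 29, 23, 32, Gamma), (BOS, 29, 23, 32, Helix), (BOS, 29, 23, 32, Omega), (BOS, 29, 31, 1, Gamma), (BOS, 29, 31, 1, Helix), (BOS, 29, 31, 1, Omega), (DEN, 39, 25, 39, Gamma), (DEN, 39, 25, 39, Helix), (DEN, 39, 25, 39, Orion), (DEN, 39, 3, 18, Gamma), (DEN, 39, 3, 18, Helix), (DEN, 39, 3, 18, Orion), (DEN, 39, 31, 3, Gamma), (DEN, 39, 31, 3, Helix), (DEN, 39, 31, 3, Orion), (DEN, 39, 33, 11, Gamma), (DEN, 39, 33, 11, Helix), (DEN, 39, 33, 11, Orion)}
Apply σ_{pname ≠ Gamma}; surviving tuples: {(BOS, 29, 23, 32, Helix), (BOS, 29, 23, 32, Omega), (BOS, 29, 31, 1, Helix), (BOS, 29, 31, 1, Omega), (DEN, 39, 25, 39, Helix), (DEN, 39, 25, 39, Orion), (DEN, 39, 3, 18, Helix), (DEN, 39, 3, 18, Orion), (DEN, 39, 31, 3, Helix), (DEN, 39, 31, 3, Orion), (DEN, 39, 33, 11, Helix), (DEN, 39, 33, 11, Orion)}
Apply σ_{sid ≥ qty}; surviving tuples: {(BOS, 29, 23, 32, Helix), (BOS, 29, 23, 32, Omega), (DEN, 39, 25, 39, Helix), (DEN, 39, 25, 39, Orion), (DEN, 39, 3, 18, Helix), (DEN, 39, 3, 18, Orion), (DEN, 39, 31, 3, Helix), (DEN, 39, 31, 3, Orion), (DEN, 39, 33, 11, Helix), (DEN, 39, 33, 11, Orion)}
π_{qty, city} gives {(23, BOS), (25, DEN), (3, DEN), (31, DEN), (33, DEN)} (5 duplicate(s) eliminated).

{(23, BOS), (25, DEN), (3, DEN), (31, DEN), (33, DEN)}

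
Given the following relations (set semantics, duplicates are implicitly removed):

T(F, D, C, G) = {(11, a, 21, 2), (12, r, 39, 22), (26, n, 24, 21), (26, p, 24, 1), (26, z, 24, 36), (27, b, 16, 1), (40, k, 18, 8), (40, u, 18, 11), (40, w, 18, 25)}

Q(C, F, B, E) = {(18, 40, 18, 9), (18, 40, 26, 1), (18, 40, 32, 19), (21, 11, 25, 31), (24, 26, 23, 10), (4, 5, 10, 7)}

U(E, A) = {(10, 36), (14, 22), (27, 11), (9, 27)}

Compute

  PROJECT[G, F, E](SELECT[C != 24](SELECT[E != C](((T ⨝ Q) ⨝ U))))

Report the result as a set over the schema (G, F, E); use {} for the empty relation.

{(11, 40, 9), (25, 40, 9), (8, 40, 9)}

T ⋈ Q (natural join on F, C): {(11, a, 21, 2, 25, 31), (26, n, 24, 21, 23, 10), (26, p, 24, 1, 23, 10), (26, z, 24, 36, 23, 10), (40, k, 18, 8, 18, 9), (40, k, 18, 8, 26, 1), (40, k, 18, 8, 32, 19), (40, u, 18, 11, 18, 9), (40, u, 18, 11, 26, 1), (40, u, 18, 11, 32, 19), (40, w, 18, 25, 18, 9), (40, w, 18, 25, 26, 1), (40, w, 18, 25, 32, 19)}
(T ⨝ Q) ⋈ U (natural join on E): {(26, n, 24, 21, 23, 10, 36), (26, p, 24, 1, 23, 10, 36), (26, z, 24, 36, 23, 10, 36), (40, k, 18, 8, 18, 9, 27), (40, u, 18, 11, 18, 9, 27), (40, w, 18, 25, 18, 9, 27)}
Filtering on E != C leaves {(26, n, 24, 21, 23, 10, 36), (26, p, 24, 1, 23, 10, 36), (26, z, 24, 36, 23, 10, 36), (40, k, 18, 8, 18, 9, 27), (40, u, 18, 11, 18, 9, 27), (40, w, 18, 25, 18, 9, 27)}.
Filtering on C != 24 leaves {(40, k, 18, 8, 18, 9, 27), (40, u, 18, 11, 18, 9, 27), (40, w, 18, 25, 18, 9, 27)}.
Projecting to G, F, E: {(11, 40, 9), (25, 40, 9), (8, 40, 9)}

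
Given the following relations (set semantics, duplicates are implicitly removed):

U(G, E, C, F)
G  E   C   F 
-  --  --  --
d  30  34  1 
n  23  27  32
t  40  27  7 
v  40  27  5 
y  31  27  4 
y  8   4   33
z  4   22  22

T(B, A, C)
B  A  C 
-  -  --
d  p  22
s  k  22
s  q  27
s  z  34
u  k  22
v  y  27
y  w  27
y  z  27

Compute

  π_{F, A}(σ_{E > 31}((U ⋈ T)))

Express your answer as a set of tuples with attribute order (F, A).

{(5, q), (5, w), (5, y), (5, z), (7, q), (7, w), (7, y), (7, z)}

U ⋈ T (natural join on C): {(d, 30, 34, 1, s, z), (n, 23, 27, 32, s, q), (n, 23, 27, 32, v, y), (n, 23, 27, 32, y, w), (n, 23, 27, 32, y, z), (t, 40, 27, 7, s, q), (t, 40, 27, 7, v, y), (t, 40, 27, 7, y, w), (t, 40, 27, 7, y, z), (v, 40, 27, 5, s, q), (v, 40, 27, 5, v, y), (v, 40, 27, 5, y, w), (v, 40, 27, 5, y, z), (y, 31, 27, 4, s, q), (y, 31, 27, 4, v, y), (y, 31, 27, 4, y, w), (y, 31, 27, 4, y, z), (z, 4, 22, 22, d, p), (z, 4, 22, 22, s, k), (z, 4, 22, 22, u, k)}
Apply σ_{E > 31}; surviving tuples: {(t, 40, 27, 7, s, q), (t, 40, 27, 7, v, y), (t, 40, 27, 7, y, w), (t, 40, 27, 7, y, z), (v, 40, 27, 5, s, q), (v, 40, 27, 5, v, y), (v, 40, 27, 5, y, w), (v, 40, 27, 5, y, z)}
Keep only column(s) F, A: {(5, q), (5, w), (5, y), (5, z), (7, q), (7, w), (7, y), (7, z)}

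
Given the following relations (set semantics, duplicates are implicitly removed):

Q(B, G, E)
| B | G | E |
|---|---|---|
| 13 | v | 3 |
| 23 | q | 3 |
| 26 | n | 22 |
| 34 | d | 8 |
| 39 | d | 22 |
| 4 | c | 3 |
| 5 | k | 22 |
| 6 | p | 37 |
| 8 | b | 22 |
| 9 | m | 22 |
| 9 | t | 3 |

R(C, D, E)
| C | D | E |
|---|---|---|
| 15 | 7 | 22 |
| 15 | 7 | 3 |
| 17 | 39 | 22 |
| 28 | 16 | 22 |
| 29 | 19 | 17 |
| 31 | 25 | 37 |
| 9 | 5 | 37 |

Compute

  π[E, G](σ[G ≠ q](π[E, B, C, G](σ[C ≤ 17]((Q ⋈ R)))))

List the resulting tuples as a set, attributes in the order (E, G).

{(22, b), (22, d), (22, k), (22, m), (22, n), (3, c), (3, t), (3, v), (37, p)}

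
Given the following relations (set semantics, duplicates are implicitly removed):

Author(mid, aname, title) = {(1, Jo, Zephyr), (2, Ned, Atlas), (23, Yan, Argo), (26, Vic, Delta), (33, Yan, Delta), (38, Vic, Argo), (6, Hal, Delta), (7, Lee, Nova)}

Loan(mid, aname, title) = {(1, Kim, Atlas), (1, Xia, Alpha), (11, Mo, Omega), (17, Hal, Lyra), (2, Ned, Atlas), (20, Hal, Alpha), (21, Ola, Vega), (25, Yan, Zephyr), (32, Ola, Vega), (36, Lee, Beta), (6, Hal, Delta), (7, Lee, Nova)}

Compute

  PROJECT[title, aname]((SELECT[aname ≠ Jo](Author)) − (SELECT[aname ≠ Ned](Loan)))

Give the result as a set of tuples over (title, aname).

{(Argo, Vic), (Argo, Yan), (Atlas, Ned), (Delta, Vic), (Delta, Yan)}

σ[aname ≠ Jo]: keep tuples satisfying aname ≠ Jo → {(2, Ned, Atlas), (23, Yan, Argo), (26, Vic, Delta), (33, Yan, Delta), (38, Vic, Argo), (6, Hal, Delta), (7, Lee, Nova)}
σ[aname ≠ Ned]: keep tuples satisfying aname ≠ Ned → {(1, Kim, Atlas), (1, Xia, Alpha), (11, Mo, Omega), (17, Hal, Lyra), (20, Hal, Alpha), (21, Ola, Vega), (25, Yan, Zephyr), (32, Ola, Vega), (36, Lee, Beta), (6, Hal, Delta), (7, Lee, Nova)}
Difference: {(2, Ned, Atlas), (23, Yan, Argo), (26, Vic, Delta), (33, Yan, Delta), (38, Vic, Argo), (6, Hal, Delta), (7, Lee, Nova)} with {(1, Kim, Atlas), (1, Xia, Alpha), (11, Mo, Omega), (17, Hal, Lyra), (20, Hal, Alpha), (21, Ola, Vega), (25, Yan, Zephyr), (32, Ola, Vega), (36, Lee, Beta), (6, Hal, Delta), (7, Lee, Nova)} → {(2, Ned, Atlas), (23, Yan, Argo), (26, Vic, Delta), (33, Yan, Delta), (38, Vic, Argo)}
Projecting to title, aname: {(Argo, Vic), (Argo, Yan), (Atlas, Ned), (Delta, Vic), (Delta, Yan)}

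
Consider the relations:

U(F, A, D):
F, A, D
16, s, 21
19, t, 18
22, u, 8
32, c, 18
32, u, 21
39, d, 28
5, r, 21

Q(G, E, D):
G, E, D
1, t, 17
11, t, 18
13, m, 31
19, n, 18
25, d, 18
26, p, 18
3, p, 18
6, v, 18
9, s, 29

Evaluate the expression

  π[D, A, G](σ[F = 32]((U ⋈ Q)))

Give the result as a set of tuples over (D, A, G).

{(18, c, 11), (18, c, 19), (18, c, 25), (18, c, 26), (18, c, 3), (18, c, 6)}

U ⋈ Q (natural join on D): {(19, t, 18, 11, t), (19, t, 18, 19, n), (19, t, 18, 25, d), (19, t, 18, 26, p), (19, t, 18, 3, p), (19, t, 18, 6, v), (32, c, 18, 11, t), (32, c, 18, 19, n), (32, c, 18, 25, d), (32, c, 18, 26, p), (32, c, 18, 3, p), (32, c, 18, 6, v)}
Filtering on F = 32 leaves {(32, c, 18, 11, t), (32, c, 18, 19, n), (32, c, 18, 25, d), (32, c, 18, 26, p), (32, c, 18, 3, p), (32, c, 18, 6, v)}.
π[D, A, G]: project onto (D, A, G) → {(18, c, 11), (18, c, 19), (18, c, 25), (18, c, 26), (18, c, 3), (18, c, 6)}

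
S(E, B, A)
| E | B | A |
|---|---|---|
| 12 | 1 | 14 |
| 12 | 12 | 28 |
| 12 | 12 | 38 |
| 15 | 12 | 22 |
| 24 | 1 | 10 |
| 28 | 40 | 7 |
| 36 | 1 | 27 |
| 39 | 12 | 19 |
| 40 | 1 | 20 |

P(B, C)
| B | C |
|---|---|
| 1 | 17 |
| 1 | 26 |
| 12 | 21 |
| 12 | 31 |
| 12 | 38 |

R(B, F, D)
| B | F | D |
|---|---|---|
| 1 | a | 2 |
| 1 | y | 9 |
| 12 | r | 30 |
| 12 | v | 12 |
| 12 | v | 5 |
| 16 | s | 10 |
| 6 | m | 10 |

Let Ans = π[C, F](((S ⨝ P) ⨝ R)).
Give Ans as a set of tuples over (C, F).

Natural join on B: {(12, 1, 14, 17), (12, 1, 14, 26), (12, 12, 28, 21), (12, 12, 28, 31), (12, 12, 28, 38), (12, 12, 38, 21), (12, 12, 38, 31), (12, 12, 38, 38), (15, 12, 22, 21), (15, 12, 22, 31), (15, 12, 22, 38), (24, 1, 10, 17), (24, 1, 10, 26), (36, 1, 27, 17), (36, 1, 27, 26), (39, 12, 19, 21), (39, 12, 19, 31), (39, 12, 19, 38), (40, 1, 20, 17), (40, 1, 20, 26)}
Natural join on B: {(12, 1, 14, 17, a, 2), (12, 1, 14, 17, y, 9), (12, 1, 14, 26, a, 2), (12, 1, 14, 26, y, 9), (12, 12, 28, 21, r, 30), (12, 12, 28, 21, v, 12), (12, 12, 28, 21, v, 5), (12, 12, 28, 31, r, 30), (12, 12, 28, 31, v, 12), (12, 12, 28, 31, v, 5), (12, 12, 28, 38, r, 30), (12, 12, 28, 38, v, 12), (12, 12, 28, 38, v, 5), (12, 12, 38, 21, r, 30), (12, 12, 38, 21, v, 12), (12, 12, 38, 21, v, 5), (12, 12, 38, 31, r, 30), (12, 12, 38, 31, v, 12), (12, 12, 38, 31, v, 5), (12, 12, 38, 38, r, 30), (12, 12, 38, 38, v, 12), (12, 12, 38, 38, v, 5), (15, 12, 22, 21, r, 30), (15, 12, 22, 21, v, 12), (15, 12, 22, 21, v, 5), (15, 12, 22, 31, r, 30), (15, 12, 22, 31, v, 12), (15, 12, 22, 31, v, 5), (15, 12, 22, 38, r, 30), (15, 12, 22, 38, v, 12), (15, 12, 22, 38, v, 5), (24, 1, 10, 17, a, 2), (24, 1, 10, 17, y, 9), (24, 1, 10, 26, a, 2), (24, 1, 10, 26, y, 9), (36, 1, 27, 17, a, 2), (36, 1, 27, 17, y, 9), (36, 1, 27, 26, a, 2), (36, 1, 27, 26, y, 9), (39, 12, 19, 21, r, 30), (39, 12, 19, 21, v, 12), (39, 12, 19, 21, v, 5), (39, 12, 19, 31, r, 30), (39, 12, 19, 31, v, 12), (39, 12, 19, 31, v, 5), (39, 12, 19, 38, r, 30), (39, 12, 19, 38, v, 12), (39, 12, 19, 38, v, 5), (40, 1, 20, 17, a, 2), (40, 1, 20, 17, y, 9), (40, 1, 20, 26, a, 2), (40, 1, 20, 26, y, 9)}
π[C, F]: project onto (C, F) (42 duplicate(s) eliminated) → {(17, a), (17, y), (21, r), (21, v), (26, a), (26, y), (31, r), (31, v), (38, r), (38, v)}

{(17, a), (17, y), (21, r), (21, v), (26, a), (26, y), (31, r), (31, v), (38, r), (38, v)}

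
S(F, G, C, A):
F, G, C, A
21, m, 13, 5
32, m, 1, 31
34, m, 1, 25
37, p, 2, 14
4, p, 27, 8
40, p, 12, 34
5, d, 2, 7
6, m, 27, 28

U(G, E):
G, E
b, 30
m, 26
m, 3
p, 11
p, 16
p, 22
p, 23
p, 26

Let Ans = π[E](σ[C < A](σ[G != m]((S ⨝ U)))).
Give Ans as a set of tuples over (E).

{11, 16, 22, 23, 26}

S ⋈ U (natural join on G): {(21, m, 13, 5, 26), (21, m, 13, 5, 3), (32, m, 1, 31, 26), (32, m, 1, 31, 3), (34, m, 1, 25, 26), (34, m, 1, 25, 3), (37, p, 2, 14, 11), (37, p, 2, 14, 16), (37, p, 2, 14, 22), (37, p, 2, 14, 23), (37, p, 2, 14, 26), (4, p, 27, 8, 11), (4, p, 27, 8, 16), (4, p, 27, 8, 22), (4, p, 27, 8, 23), (4, p, 27, 8, 26), (40, p, 12, 34, 11), (40, p, 12, 34, 16), (40, p, 12, 34, 22), (40, p, 12, 34, 23), (40, p, 12, 34, 26), (6, m, 27, 28, 26), (6, m, 27, 28, 3)}
Filtering on G != m leaves {(37, p, 2, 14, 11), (37, p, 2, 14, 16), (37, p, 2, 14, 22), (37, p, 2, 14, 23), (37, p, 2, 14, 26), (4, p, 27, 8, 11), (4, p, 27, 8, 16), (4, p, 27, 8, 22), (4, p, 27, 8, 23), (4, p, 27, 8, 26), (40, p, 12, 34, 11), (40, p, 12, 34, 16), (40, p, 12, 34, 22), (40, p, 12, 34, 23), (40, p, 12, 34, 26)}.
Filtering on C < A leaves {(37, p, 2, 14, 11), (37, p, 2, 14, 16), (37, p, 2, 14, 22), (37, p, 2, 14, 23), (37, p, 2, 14, 26), (40, p, 12, 34, 11), (40, p, 12, 34, 16), (40, p, 12, 34, 22), (40, p, 12, 34, 23), (40, p, 12, 34, 26)}.
π_{E} gives {11, 16, 22, 23, 26} (5 duplicate(s) eliminated).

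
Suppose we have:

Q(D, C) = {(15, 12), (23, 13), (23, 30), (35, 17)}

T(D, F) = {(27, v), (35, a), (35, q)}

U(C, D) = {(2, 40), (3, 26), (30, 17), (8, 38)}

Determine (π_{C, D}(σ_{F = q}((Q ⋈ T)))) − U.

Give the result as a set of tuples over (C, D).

Joining Q and T on D yields {(35, 17, a), (35, 17, q)}.
Filtering on F = q leaves {(35, 17, q)}.
π_{C, D} gives {(17, 35)}.
Difference: {(17, 35)} with {(2, 40), (3, 26), (30, 17), (8, 38)} → {(17, 35)}

{(17, 35)}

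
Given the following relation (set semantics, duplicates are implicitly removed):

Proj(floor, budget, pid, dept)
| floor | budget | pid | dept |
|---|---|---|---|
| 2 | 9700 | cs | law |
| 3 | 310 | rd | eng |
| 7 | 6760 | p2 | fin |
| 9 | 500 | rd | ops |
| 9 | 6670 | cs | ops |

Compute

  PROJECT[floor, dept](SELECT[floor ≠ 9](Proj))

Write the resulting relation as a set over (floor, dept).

{(2, law), (3, eng), (7, fin)}

Apply σ_{floor ≠ 9}; surviving tuples: {(2, 9700, cs, law), (3, 310, rd, eng), (7, 6760, p2, fin)}
Keep only column(s) floor, dept: {(2, law), (3, eng), (7, fin)}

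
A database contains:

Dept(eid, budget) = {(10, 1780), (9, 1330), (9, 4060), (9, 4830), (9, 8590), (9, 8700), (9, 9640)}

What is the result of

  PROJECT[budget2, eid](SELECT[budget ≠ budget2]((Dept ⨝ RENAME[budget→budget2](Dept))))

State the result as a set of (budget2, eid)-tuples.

{(1330, 9), (4060, 9), (4830, 9), (8590, 9), (8700, 9), (9640, 9)}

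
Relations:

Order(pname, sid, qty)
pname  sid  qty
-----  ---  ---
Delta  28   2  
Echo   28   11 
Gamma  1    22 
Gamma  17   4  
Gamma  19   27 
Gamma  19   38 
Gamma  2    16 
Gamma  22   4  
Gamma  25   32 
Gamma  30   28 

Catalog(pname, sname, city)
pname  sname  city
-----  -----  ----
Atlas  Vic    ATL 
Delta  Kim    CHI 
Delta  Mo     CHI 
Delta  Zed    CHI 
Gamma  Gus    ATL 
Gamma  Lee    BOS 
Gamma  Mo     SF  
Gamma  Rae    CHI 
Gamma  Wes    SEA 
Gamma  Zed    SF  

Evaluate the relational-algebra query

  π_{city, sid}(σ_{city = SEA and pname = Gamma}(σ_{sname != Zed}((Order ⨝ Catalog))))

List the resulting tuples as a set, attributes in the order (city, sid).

Natural join on pname: {(Delta, 28, 2, Kim, CHI), (Delta, 28, 2, Mo, CHI), (Delta, 28, 2, Zed, CHI), (Gamma, 1, 22, Gus, ATL), (Gamma, 1, 22, Lee, BOS), (Gamma, 1, 22, Mo, SF), (Gamma, 1, 22, Rae, CHI), (Gamma, 1, 22, Wes, SEA), (Gamma, 1, 22, Zed, SF), (Gamma, 17, 4, Gus, ATL), (Gamma, 17, 4, Lee, BOS), (Gamma, 17, 4, Mo, SF), (Gamma, 17, 4, Rae, CHI), (Gamma, 17, 4, Wes, SEA), (Gamma, 17, 4, Zed, SF), (Gamma, 19, 27, Gus, ATL), (Gamma, 19, 27, Lee, BOS), (Gamma, 19, 27, Mo, SF), (Gamma, 19, 27, Rae, CHI), (Gamma, 19, 27, Wes, SEA), (Gamma, 19, 27, Zed, SF), (Gamma, 19, 38, Gus, ATL), (Gamma, 19, 38, Lee, BOS), (Gamma, 19, 38, Mo, SF), (Gamma, 19, 38, Rae, CHI), (Gamma, 19, 38, Wes, SEA), (Gamma, 19, 38, Zed, SF), (Gamma, 2, 16, Gus, ATL), (Gamma, 2, 16, Lee, BOS), (Gamma, 2, 16, Mo, SF), (Gamma, 2, 16, Rae, CHI), (Gamma, 2, 16, Wes, SEA), (Gamma, 2, 16, Zed, SF), (Gamma, 22, 4, Gus, ATL), (Gamma, 22, 4, Lee, BOS), (Gamma, 22, 4, Mo, SF), (Gamma, 22, 4, Rae, CHI), (Gamma, 22, 4, Wes, SEA), (Gamma, 22, 4, Zed, SF), (Gamma, 25, 32, Gus, ATL), (Gamma, 25, 32, Lee, BOS), (Gamma, 25, 32, Mo, SF), (Gamma, 25, 32, Rae, CHI), (Gamma, 25, 32, Wes, SEA), (Gamma, 25, 32, Zed, SF), (Gamma, 30, 28, Gus, ATL), (Gamma, 30, 28, Lee, BOS), (Gamma, 30, 28, Mo, SF), (Gamma, 30, 28, Rae, CHI), (Gamma, 30, 28, Wes, SEA), (Gamma, 30, 28, Zed, SF)}
Selection sname != Zed: {(Delta, 28, 2, Kim, CHI), (Delta, 28, 2, Mo, CHI), (Gamma, 1, 22, Gus, ATL), (Gamma, 1, 22, Lee, BOS), (Gamma, 1, 22, Mo, SF), (Gamma, 1, 22, Rae, CHI), (Gamma, 1, 22, Wes, SEA), (Gamma, 17, 4, Gus, ATL), (Gamma, 17, 4, Lee, BOS), (Gamma, 17, 4, Mo, SF), (Gamma, 17, 4, Rae, CHI), (Gamma, 17, 4, Wes, SEA), (Gamma, 19, 27, Gus, ATL), (Gamma, 19, 27, Lee, BOS), (Gamma, 19, 27, Mo, SF), (Gamma, 19, 27, Rae, CHI), (Gamma, 19, 27, Wes, SEA), (Gamma, 19, 38, Gus, ATL), (Gamma, 19, 38, Lee, BOS), (Gamma, 19, 38, Mo, SF), (Gamma, 19, 38, Rae, CHI), (Gamma, 19, 38, Wes, SEA), (Gamma, 2, 16, Gus, ATL), (Gamma, 2, 16, Lee, BOS), (Gamma, 2, 16, Mo, SF), (Gamma, 2, 16, Rae, CHI), (Gamma, 2, 16, Wes, SEA), (Gamma, 22, 4, Gus, ATL), (Gamma, 22, 4, Lee, BOS), (Gamma, 22, 4, Mo, SF), (Gamma, 22, 4, Rae, CHI), (Gamma, 22, 4, Wes, SEA), (Gamma, 25, 32, Gus, ATL), (Gamma, 25, 32, Lee, BOS), (Gamma, 25, 32, Mo, SF), (Gamma, 25, 32, Rae, CHI), (Gamma, 25, 32, Wes, SEA), (Gamma, 30, 28, Gus, ATL), (Gamma, 30, 28, Lee, BOS), (Gamma, 30, 28, Mo, SF), (Gamma, 30, 28, Rae, CHI), (Gamma, 30, 28, Wes, SEA)}
Selection city = SEA and pname = Gamma: {(Gamma, 1, 22, Wes, SEA), (Gamma, 17, 4, Wes, SEA), (Gamma, 19, 27, Wes, SEA), (Gamma, 19, 38, Wes, SEA), (Gamma, 2, 16, Wes, SEA), (Gamma, 22, 4, Wes, SEA), (Gamma, 25, 32, Wes, SEA), (Gamma, 30, 28, Wes, SEA)}
Keep only column(s) city, sid (1 duplicate(s) eliminated): {(SEA, 1), (SEA, 17), (SEA, 19), (SEA, 2), (SEA, 22), (SEA, 25), (SEA, 30)}

{(SEA, 1), (SEA, 17), (SEA, 19), (SEA, 2), (SEA, 22), (SEA, 25), (SEA, 30)}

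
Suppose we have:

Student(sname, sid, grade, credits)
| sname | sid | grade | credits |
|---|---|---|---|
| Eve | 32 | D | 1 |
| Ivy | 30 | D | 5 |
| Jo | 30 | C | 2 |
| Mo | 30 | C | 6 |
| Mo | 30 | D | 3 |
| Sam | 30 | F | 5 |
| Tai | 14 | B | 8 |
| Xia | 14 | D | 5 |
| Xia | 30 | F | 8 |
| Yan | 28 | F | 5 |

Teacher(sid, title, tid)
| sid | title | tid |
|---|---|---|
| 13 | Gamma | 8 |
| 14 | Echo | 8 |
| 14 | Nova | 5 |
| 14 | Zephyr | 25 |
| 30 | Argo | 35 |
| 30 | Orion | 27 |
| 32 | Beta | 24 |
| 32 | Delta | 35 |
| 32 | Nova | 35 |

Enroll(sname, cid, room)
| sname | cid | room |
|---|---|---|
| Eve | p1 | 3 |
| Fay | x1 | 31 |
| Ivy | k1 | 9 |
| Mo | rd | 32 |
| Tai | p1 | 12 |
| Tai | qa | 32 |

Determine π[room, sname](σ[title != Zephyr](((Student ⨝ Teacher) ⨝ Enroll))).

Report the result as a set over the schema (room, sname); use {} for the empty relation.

Natural join on sid: {(Eve, 32, D, 1, Beta, 24), (Eve, 32, D, 1, Delta, 35), (Eve, 32, D, 1, Nova, 35), (Ivy, 30, D, 5, Argo, 35), (Ivy, 30, D, 5, Orion, 27), (Jo, 30, C, 2, Argo, 35), (Jo, 30, C, 2, Orion, 27), (Mo, 30, C, 6, Argo, 35), (Mo, 30, C, 6, Orion, 27), (Mo, 30, D, 3, Argo, 35), (Mo, 30, D, 3, Orion, 27), (Sam, 30, F, 5, Argo, 35), (Sam, 30, F, 5, Orion, 27), (Tai, 14, B, 8, Echo, 8), (Tai, 14, B, 8, Nova, 5), (Tai, 14, B, 8, Zephyr, 25), (Xia, 14, D, 5, Echo, 8), (Xia, 14, D, 5, Nova, 5), (Xia, 14, D, 5, Zephyr, 25), (Xia, 30, F, 8, Argo, 35), (Xia, 30, F, 8, Orion, 27)}
Natural join on sname: {(Eve, 32, D, 1, Beta, 24, p1, 3), (Eve, 32, D, 1, Delta, 35, p1, 3), (Eve, 32, D, 1, Nova, 35, p1, 3), (Ivy, 30, D, 5, Argo, 35, k1, 9), (Ivy, 30, D, 5, Orion, 27, k1, 9), (Mo, 30, C, 6, Argo, 35, rd, 32), (Mo, 30, C, 6, Orion, 27, rd, 32), (Mo, 30, D, 3, Argo, 35, rd, 32), (Mo, 30, D, 3, Orion, 27, rd, 32), (Tai, 14, B, 8, Echo, 8, p1, 12), (Tai, 14, B, 8, Echo, 8, qa, 32), (Tai, 14, B, 8, Nova, 5, p1, 12), (Tai, 14, B, 8, Nova, 5, qa, 32), (Tai, 14, B, 8, Zephyr, 25, p1, 12), (Tai, 14, B, 8, Zephyr, 25, qa, 32)}
σ[title != Zephyr]: keep tuples satisfying title != Zephyr → {(Eve, 32, D, 1, Beta, 24, p1, 3), (Eve, 32, D, 1, Delta, 35, p1, 3), (Eve, 32, D, 1, Nova, 35, p1, 3), (Ivy, 30, D, 5, Argo, 35, k1, 9), (Ivy, 30, D, 5, Orion, 27, k1, 9), (Mo, 30, C, 6, Argo, 35, rd, 32), (Mo, 30, C, 6, Orion, 27, rd, 32), (Mo, 30, D, 3, Argo, 35, rd, 32), (Mo, 30, D, 3, Orion, 27, rd, 32), (Tai, 14, B, 8, Echo, 8, p1, 12), (Tai, 14, B, 8, Echo, 8, qa, 32), (Tai, 14, B, 8, Nova, 5, p1, 12), (Tai, 14, B, 8, Nova, 5, qa, 32)}
Projecting to room, sname (8 duplicate(s) eliminated): {(12, Tai), (3, Eve), (32, Mo), (32, Tai), (9, Ivy)}

{(12, Tai), (3, Eve), (32, Mo), (32, Tai), (9, Ivy)}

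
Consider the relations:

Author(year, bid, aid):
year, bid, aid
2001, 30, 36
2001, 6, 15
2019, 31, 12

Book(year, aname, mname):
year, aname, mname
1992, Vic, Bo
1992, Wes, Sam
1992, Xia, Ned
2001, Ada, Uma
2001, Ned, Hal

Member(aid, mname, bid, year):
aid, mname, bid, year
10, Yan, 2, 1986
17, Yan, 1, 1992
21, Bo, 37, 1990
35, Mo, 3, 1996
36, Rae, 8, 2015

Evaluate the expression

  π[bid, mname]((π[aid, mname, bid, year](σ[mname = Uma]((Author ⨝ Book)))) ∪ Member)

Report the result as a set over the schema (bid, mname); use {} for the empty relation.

Natural join on year: {(2001, 30, 36, Ada, Uma), (2001, 30, 36, Ned, Hal), (2001, 6, 15, Ada, Uma), (2001, 6, 15, Ned, Hal)}
Apply σ_{mname = Uma}; surviving tuples: {(2001, 30, 36, Ada, Uma), (2001, 6, 15, Ada, Uma)}
π[aid, mname, bid, year]: project onto (aid, mname, bid, year) → {(15, Uma, 6, 2001), (36, Uma, 30, 2001)}
Union: {(15, Uma, 6, 2001), (36, Uma, 30, 2001)} with {(10, Yan, 2, 1986), (17, Yan, 1, 1992), (21, Bo, 37, 1990), (35, Mo, 3, 1996), (36, Rae, 8, 2015)} → {(10, Yan, 2, 1986), (15, Uma, 6, 2001), (17, Yan, 1, 1992), (21, Bo, 37, 1990), (35, Mo, 3, 1996), (36, Rae, 8, 2015), (36, Uma, 30, 2001)}
π[bid, mname]: project onto (bid, mname) → {(1, Yan), (2, Yan), (3, Mo), (30, Uma), (37, Bo), (6, Uma), (8, Rae)}

{(1, Yan), (2, Yan), (3, Mo), (30, Uma), (37, Bo), (6, Uma), (8, Rae)}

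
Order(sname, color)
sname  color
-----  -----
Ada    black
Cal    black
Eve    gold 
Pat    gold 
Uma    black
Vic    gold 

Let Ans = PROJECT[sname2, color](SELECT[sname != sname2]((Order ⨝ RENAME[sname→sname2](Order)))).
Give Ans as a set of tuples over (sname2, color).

ρ[sname→sname2]: schema becomes (sname2, color); tuples unchanged.
Order ⋈ RENAME[sname→sname2](Order) (natural join on color): {(Ada, black, Ada), (Ada, black, Cal), (Ada, black, Uma), (Cal, black, Ada), (Cal, black, Cal), (Cal, black, Uma), (Eve, gold, Eve), (Eve, gold, Pat), (Eve, gold, Vic), (Pat, gold, Eve), (Pat, gold, Pat), (Pat, gold, Vic), (Uma, black, Ada), (Uma, black, Cal), (Uma, black, Uma), (Vic, gold, Eve), (Vic, gold, Pat), (Vic, gold, Vic)}
Apply σ_{sname != sname2}; surviving tuples: {(Ada, black, Cal), (Ada, black, Uma), (Cal, black, Ada), (Cal, black, Uma), (Eve, gold, Pat), (Eve, gold, Vic), (Pat, gold, Eve), (Pat, gold, Vic), (Uma, black, Ada), (Uma, black, Cal), (Vic, gold, Eve), (Vic, gold, Pat)}
Projecting to sname2, color (6 duplicate(s) eliminated): {(Ada, black), (Cal, black), (Eve, gold), (Pat, gold), (Uma, black), (Vic, gold)}

{(Ada, black), (Cal, black), (Eve, gold), (Pat, gold), (Uma, black), (Vic, gold)}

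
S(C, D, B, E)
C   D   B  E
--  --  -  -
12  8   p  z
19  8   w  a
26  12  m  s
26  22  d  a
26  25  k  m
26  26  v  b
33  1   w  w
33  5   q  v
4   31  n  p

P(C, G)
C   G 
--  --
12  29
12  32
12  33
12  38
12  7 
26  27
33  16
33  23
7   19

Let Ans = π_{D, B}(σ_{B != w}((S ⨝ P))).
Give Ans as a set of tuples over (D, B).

Natural join on C: {(12, 8, p, z, 29), (12, 8, p, z, 32), (12, 8, p, z, 33), (12, 8, p, z, 38), (12, 8, p, z, 7), (26, 12, m, s, 27), (26, 22, d, a, 27), (26, 25, k, m, 27), (26, 26, v, b, 27), (33, 1, w, w, 16), (33, 1, w, w, 23), (33, 5, q, v, 16), (33, 5, q, v, 23)}
σ[B != w]: keep tuples satisfying B != w → {(12, 8, p, z, 29), (12, 8, p, z, 32), (12, 8, p, z, 33), (12, 8, p, z, 38), (12, 8, p, z, 7), (26, 12, m, s, 27), (26, 22, d, a, 27), (26, 25, k, m, 27), (26, 26, v, b, 27), (33, 5, q, v, 16), (33, 5, q, v, 23)}
π_{D, B} gives {(12, m), (22, d), (25, k), (26, v), (5, q), (8, p)} (5 duplicate(s) eliminated).

{(12, m), (22, d), (25, k), (26, v), (5, q), (8, p)}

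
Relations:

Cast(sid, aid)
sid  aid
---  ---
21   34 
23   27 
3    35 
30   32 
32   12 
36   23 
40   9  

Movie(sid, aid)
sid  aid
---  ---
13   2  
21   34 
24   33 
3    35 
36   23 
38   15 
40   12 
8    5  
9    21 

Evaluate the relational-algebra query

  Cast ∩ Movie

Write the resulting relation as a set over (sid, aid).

{(21, 34), (3, 35), (36, 23)}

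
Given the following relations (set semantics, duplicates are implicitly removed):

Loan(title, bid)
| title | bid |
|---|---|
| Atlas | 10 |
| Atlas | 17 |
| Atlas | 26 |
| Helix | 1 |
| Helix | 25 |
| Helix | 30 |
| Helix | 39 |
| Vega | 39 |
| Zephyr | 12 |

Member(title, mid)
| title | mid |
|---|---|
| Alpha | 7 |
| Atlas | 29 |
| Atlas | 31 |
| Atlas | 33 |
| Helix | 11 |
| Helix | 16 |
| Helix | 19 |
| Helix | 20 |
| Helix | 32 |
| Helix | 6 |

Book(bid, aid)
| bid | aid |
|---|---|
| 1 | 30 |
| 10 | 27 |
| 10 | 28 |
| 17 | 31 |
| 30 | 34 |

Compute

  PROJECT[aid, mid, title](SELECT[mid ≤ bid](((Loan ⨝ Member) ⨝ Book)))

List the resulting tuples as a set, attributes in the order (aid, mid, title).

{(34, 11, Helix), (34, 16, Helix), (34, 19, Helix), (34, 20, Helix), (34, 6, Helix)}

Joining Loan and Member on title yields {(Atlas, 10, 29), (Atlas, 10, 31), (Atlas, 10, 33), (Atlas, 17, 29), (Atlas, 17, 31), (Atlas, 17, 33), (Atlas, 26, 29), (Atlas, 26, 31), (Atlas, 26, 33), (Helix, 1, 11), (Helix, 1, 16), (Helix, 1, 19), (Helix, 1, 20), (Helix, 1, 32), (Helix, 1, 6), (Helix, 25, 11), (Helix, 25, 16), (Helix, 25, 19), (Helix, 25, 20), (Helix, 25, 32), (Helix, 25, 6), (Helix, 30, 11), (Helix, 30, 16), (Helix, 30, 19), (Helix, 30, 20), (Helix, 30, 32), (Helix, 30, 6), (Helix, 39, 11), (Helix, 39, 16), (Helix, 39, 19), (Helix, 39, 20), (Helix, 39, 32), (Helix, 39, 6)}.
Joining (Loan ⨝ Member) and Book on bid yields {(Atlas, 10, 29, 27), (Atlas, 10, 29, 28), (Atlas, 10, 31, 27), (Atlas, 10, 31, 28), (Atlas, 10, 33, 27), (Atlas, 10, 33, 28), (Atlas, 17, 29, 31), (Atlas, 17, 31, 31), (Atlas, 17, 33, 31), (Helix, 1, 11, 30), (Helix, 1, 16, 30), (Helix, 1, 19, 30), (Helix, 1, 20, 30), (Helix, 1, 32, 30), (Helix, 1, 6, 30), (Helix, 30, 11, 34), (Helix, 30, 16, 34), (Helix, 30, 19, 34), (Helix, 30, 20, 34), (Helix, 30, 32, 34), (Helix, 30, 6, 34)}.
Apply σ_{mid ≤ bid}; surviving tuples: {(Helix, 30, 11, 34), (Helix, 30, 16, 34), (Helix, 30, 19, 34), (Helix, 30, 20, 34), (Helix, 30, 6, 34)}
π_{aid, mid, title} gives {(34, 11, Helix), (34, 16, Helix), (34, 19, Helix), (34, 20, Helix), (34, 6, Helix)}.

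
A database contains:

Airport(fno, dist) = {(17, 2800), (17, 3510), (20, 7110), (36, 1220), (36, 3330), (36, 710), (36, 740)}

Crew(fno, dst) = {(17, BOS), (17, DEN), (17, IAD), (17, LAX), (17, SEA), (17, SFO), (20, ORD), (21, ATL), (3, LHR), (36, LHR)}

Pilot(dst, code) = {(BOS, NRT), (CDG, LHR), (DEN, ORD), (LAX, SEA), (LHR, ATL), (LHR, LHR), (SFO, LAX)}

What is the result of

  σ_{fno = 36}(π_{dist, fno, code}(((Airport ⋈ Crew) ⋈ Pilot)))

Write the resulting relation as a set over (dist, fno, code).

{(1220, 36, ATL), (1220, 36, LHR), (3330, 36, ATL), (3330, 36, LHR), (710, 36, ATL), (710, 36, LHR), (740, 36, ATL), (740, 36, LHR)}

Natural join on fno: {(17, 2800, BOS), (17, 2800, DEN), (17, 2800, IAD), (17, 2800, LAX), (17, 2800, SEA), (17, 2800, SFO), (17, 3510, BOS), (17, 3510, DEN), (17, 3510, IAD), (17, 3510, LAX), (17, 3510, SEA), (17, 3510, SFO), (20, 7110, ORD), (36, 1220, LHR), (36, 3330, LHR), (36, 710, LHR), (36, 740, LHR)}
Natural join on dst: {(17, 2800, BOS, NRT), (17, 2800, DEN, ORD), (17, 2800, LAX, SEA), (17, 2800, SFO, LAX), (17, 3510, BOS, NRT), (17, 3510, DEN, ORD), (17, 3510, LAX, SEA), (17, 3510, SFO, LAX), (36, 1220, LHR, ATL), (36, 1220, LHR, LHR), (36, 3330, LHR, ATL), (36, 3330, LHR, LHR), (36, 710, LHR, ATL), (36, 710, LHR, LHR), (36, 740, LHR, ATL), (36, 740, LHR, LHR)}
Projecting to dist, fno, code: {(1220, 36, ATL), (1220, 36, LHR), (2800, 17, LAX), (2800, 17, NRT), (2800, 17, ORD), (2800, 17, SEA), (3330, 36, ATL), (3330, 36, LHR), (3510, 17, LAX), (3510, 17, NRT), (3510, 17, ORD), (3510, 17, SEA), (710, 36, ATL), (710, 36, LHR), (740, 36, ATL), (740, 36, LHR)}
Filtering on fno = 36 leaves {(1220, 36, ATL), (1220, 36, LHR), (3330, 36, ATL), (3330, 36, LHR), (710, 36, ATL), (710, 36, LHR), (740, 36, ATL), (740, 36, LHR)}.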